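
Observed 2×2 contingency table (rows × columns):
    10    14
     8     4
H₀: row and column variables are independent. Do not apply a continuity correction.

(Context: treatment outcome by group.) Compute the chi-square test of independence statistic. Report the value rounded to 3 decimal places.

Row totals [24, 12], col totals [18, 18], n=36
χ² = (10−12.00)²/12.00 + (14−12.00)²/12.00 + (8−6.00)²/6.00 + (4−6.00)²/6.00 = 2.0000
df = 1

test statistic = 2.000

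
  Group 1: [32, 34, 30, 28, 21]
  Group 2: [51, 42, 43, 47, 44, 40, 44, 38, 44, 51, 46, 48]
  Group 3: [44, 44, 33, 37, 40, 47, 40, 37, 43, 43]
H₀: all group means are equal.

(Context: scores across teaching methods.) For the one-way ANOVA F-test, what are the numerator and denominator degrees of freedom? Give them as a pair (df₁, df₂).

k = 3 groups, N = 27 total
df = (k−1, N−k) = (3−1, 27−3) = (2, 24)

degrees of freedom = [2, 24]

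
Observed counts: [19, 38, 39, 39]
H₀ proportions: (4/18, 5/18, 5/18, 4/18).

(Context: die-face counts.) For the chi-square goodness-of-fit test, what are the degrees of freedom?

df = k − 1 = 4 − 1 = 3

degrees of freedom = 3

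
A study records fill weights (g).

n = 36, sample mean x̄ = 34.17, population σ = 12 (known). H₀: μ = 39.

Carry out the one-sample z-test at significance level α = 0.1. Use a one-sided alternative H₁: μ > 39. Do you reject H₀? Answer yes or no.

reject H₀: no

SE = σ/√n = 12/√36 = 2.0000
z = (x̄−μ₀)/SE = (34.17−39)/2.0000 = -2.4150
p-value (one-sided, H₁ greater) = 0.99213
At α=0.1: p ≥ α → fail to reject H₀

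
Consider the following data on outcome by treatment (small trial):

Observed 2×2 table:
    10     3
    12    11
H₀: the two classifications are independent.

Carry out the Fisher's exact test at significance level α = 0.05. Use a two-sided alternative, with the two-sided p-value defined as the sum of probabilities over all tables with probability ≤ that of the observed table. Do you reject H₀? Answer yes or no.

reject H₀: no

Margins: r₁=13, r₂=23, c₁=22, c₂=14, n=36
p_obs = C(13,10)·C(23,12)/C(36,22); sum pmf over tables with pmf ≤ p_obs
p-value (two-sided) = 0.17504
At α=0.05: p ≥ α → fail to reject H₀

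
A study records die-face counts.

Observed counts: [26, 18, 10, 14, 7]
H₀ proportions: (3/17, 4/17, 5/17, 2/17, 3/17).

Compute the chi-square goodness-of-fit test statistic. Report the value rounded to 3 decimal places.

n = 75; E_i = n·p_i = [13.24, 17.65, 22.06, 8.82, 13.24]
χ² = (26−13.24)²/13.24 + (18−17.65)²/17.65 + (10−22.06)²/22.06 + (14−8.82)²/8.82 + (7−13.24)²/13.24 = 24.8844
df = 4

test statistic = 24.884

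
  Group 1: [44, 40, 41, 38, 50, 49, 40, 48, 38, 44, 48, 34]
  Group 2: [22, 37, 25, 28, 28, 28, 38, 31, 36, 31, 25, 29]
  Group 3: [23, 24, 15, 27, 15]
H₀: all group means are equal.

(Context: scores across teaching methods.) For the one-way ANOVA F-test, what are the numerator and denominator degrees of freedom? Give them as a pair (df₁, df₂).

k = 3 groups, N = 29 total
df = (k−1, N−k) = (3−1, 29−3) = (2, 26)

degrees of freedom = [2, 26]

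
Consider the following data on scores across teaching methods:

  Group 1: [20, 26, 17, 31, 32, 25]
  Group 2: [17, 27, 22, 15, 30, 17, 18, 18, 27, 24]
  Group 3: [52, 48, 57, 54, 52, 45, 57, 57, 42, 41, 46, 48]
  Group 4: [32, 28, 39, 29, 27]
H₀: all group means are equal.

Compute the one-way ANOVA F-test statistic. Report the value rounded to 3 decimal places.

test statistic = 56.178

Group means [25.17, 21.50, 49.92, 31.00], grand mean 33.939
SSB = Σnᵢ(x̄ᵢ−x̄)² = 5115.629; SSW = ΣΣ(x−x̄ᵢ)² = 880.250
MSB = 5115.629/3 = 1705.2096; MSW = 880.250/29 = 30.3534
F = MSB/MSW = 56.1784
df = (3, 29)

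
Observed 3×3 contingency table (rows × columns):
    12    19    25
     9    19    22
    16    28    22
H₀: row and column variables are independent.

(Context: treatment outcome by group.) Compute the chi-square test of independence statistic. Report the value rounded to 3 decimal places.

Row totals [56, 50, 66], col totals [37, 66, 69], n=172
χ² = (12−12.05)²/12.05 + (19−21.49)²/21.49 + (25−22.47)²/22.47 + (9−10.76)²/10.76 + (19−19.19)²/19.19 + (22−20.06)²/20.06 + (16−14.20)²/14.20 + (28−25.33)²/25.33 + (22−26.48)²/26.48 = 2.3189
df = 4

test statistic = 2.319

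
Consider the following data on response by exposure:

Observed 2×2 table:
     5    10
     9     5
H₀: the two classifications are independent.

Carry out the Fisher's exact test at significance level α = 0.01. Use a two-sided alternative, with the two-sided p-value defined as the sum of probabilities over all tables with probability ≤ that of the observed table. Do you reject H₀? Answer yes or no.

reject H₀: no

Margins: r₁=15, r₂=14, c₁=14, c₂=15, n=29
p_obs = C(15,5)·C(14,9)/C(29,14); sum pmf over tables with pmf ≤ p_obs
p-value (two-sided) = 0.14311
At α=0.01: p ≥ α → fail to reject H₀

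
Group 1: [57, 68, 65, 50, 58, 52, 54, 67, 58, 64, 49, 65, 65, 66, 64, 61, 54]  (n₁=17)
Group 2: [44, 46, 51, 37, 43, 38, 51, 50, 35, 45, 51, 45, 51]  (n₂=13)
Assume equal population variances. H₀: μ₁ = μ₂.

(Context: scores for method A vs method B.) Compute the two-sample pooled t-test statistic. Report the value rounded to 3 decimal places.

x̄₁=59.824, s₁=6.277, n₁=17
x̄₂=45.154, s₂=5.684, n₂=13
s_p² = [16·6.277² + 12·5.684²]/28 = 36.3630
SE = √(s_p²·(1/17+1/13)) = 2.2217
t = (59.824−45.154)/2.2217 = 6.6028
df = 28

test statistic = 6.603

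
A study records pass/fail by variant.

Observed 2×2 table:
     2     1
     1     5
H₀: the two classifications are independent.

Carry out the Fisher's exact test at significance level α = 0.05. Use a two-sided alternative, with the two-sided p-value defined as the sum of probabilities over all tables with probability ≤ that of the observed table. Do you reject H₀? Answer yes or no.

Margins: r₁=3, r₂=6, c₁=3, c₂=6, n=9
p_obs = C(3,2)·C(6,1)/C(9,3); sum pmf over tables with pmf ≤ p_obs
p-value (two-sided) = 0.22619
At α=0.05: p ≥ α → fail to reject H₀

reject H₀: no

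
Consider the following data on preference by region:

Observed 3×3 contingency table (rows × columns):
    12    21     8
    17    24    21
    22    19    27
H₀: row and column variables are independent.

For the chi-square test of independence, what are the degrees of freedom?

degrees of freedom = 4

df = (r−1)(c−1) = (3−1)·(3−1) = 4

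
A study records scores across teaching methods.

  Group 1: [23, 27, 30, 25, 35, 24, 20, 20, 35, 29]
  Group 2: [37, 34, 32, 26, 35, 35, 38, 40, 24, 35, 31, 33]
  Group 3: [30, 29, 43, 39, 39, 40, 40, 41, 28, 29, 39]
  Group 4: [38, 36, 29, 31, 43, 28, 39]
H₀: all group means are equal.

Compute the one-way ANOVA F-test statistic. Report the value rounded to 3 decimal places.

Group means [26.80, 33.33, 36.09, 34.86], grand mean 32.725
SSB = Σnᵢ(x̄ᵢ−x̄)² = 511.942; SSW = ΣΣ(x−x̄ᵢ)² = 1026.033
MSB = 511.942/3 = 170.6474; MSW = 1026.033/36 = 28.5009
F = MSB/MSW = 5.9874
df = (3, 36)

test statistic = 5.987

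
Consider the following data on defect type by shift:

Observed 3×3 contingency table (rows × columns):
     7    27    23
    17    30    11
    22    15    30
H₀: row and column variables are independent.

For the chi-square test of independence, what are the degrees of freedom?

df = (r−1)(c−1) = (3−1)·(3−1) = 4

degrees of freedom = 4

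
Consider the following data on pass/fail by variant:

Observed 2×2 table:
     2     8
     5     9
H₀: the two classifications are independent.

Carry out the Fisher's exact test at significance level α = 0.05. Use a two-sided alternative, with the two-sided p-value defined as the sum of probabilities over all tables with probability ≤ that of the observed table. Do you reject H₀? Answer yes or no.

reject H₀: no

Margins: r₁=10, r₂=14, c₁=7, c₂=17, n=24
p_obs = C(10,2)·C(14,5)/C(24,7); sum pmf over tables with pmf ≤ p_obs
p-value (two-sided) = 0.65294
At α=0.05: p ≥ α → fail to reject H₀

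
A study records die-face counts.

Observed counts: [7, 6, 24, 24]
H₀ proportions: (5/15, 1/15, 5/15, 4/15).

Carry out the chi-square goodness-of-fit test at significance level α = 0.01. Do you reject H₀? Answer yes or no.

reject H₀: yes

n = 61; E_i = n·p_i = [20.33, 4.07, 20.33, 16.27]
χ² = (7−20.33)²/20.33 + (6−4.07)²/4.07 + (24−20.33)²/20.33 + (24−16.27)²/16.27 = 14.0000
df = 3
p-value (upper-tail) = 0.00291
At α=0.01: p < α → reject H₀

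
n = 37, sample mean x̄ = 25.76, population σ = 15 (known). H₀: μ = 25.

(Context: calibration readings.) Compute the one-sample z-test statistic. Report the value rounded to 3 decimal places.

test statistic = 0.308

SE = σ/√n = 15/√37 = 2.4660
z = (x̄−μ₀)/SE = (25.76−25)/2.4660 = 0.3082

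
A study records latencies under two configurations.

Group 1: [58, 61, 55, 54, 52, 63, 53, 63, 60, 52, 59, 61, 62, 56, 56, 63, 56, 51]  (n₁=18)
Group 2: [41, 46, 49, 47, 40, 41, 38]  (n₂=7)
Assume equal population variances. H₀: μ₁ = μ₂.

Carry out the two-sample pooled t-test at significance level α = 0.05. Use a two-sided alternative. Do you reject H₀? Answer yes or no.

x̄₁=57.500, s₁=4.148, n₁=18
x̄₂=43.143, s₂=4.140, n₂=7
s_p² = [17·4.148² + 6·4.140²]/23 = 17.1894
SE = √(s_p²·(1/18+1/7)) = 1.8468
t = (57.500−43.143)/1.8468 = 7.7741
df = 23
p-value (two-sided) = 0.00000
At α=0.05: p < α → reject H₀

reject H₀: yes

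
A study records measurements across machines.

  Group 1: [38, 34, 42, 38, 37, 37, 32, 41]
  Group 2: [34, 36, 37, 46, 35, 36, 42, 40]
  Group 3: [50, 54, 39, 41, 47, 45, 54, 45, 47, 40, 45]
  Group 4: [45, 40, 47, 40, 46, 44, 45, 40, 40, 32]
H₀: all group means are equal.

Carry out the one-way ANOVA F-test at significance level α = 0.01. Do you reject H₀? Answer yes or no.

Group means [37.38, 38.25, 46.09, 41.90], grand mean 41.378
SSB = Σnᵢ(x̄ᵢ−x̄)² = 453.519; SSW = ΣΣ(x−x̄ᵢ)² = 631.184
MSB = 453.519/3 = 151.1729; MSW = 631.184/33 = 19.1268
F = MSB/MSW = 7.9037
df = (3, 33)
p-value (upper-tail) = 0.00041
At α=0.01: p < α → reject H₀

reject H₀: yes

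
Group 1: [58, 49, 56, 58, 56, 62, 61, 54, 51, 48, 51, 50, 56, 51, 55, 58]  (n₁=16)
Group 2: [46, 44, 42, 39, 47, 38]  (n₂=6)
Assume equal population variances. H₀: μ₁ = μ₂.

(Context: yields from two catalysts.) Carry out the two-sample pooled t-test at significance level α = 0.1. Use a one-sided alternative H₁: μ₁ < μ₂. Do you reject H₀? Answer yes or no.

x̄₁=54.625, s₁=4.256, n₁=16
x̄₂=42.667, s₂=3.670, n₂=6
s_p² = [15·4.256² + 5·3.670²]/20 = 16.9542
SE = √(s_p²·(1/16+1/6)) = 1.9711
t = (54.625−42.667)/1.9711 = 6.0668
df = 20
p-value (one-sided, H₁ less) = 1.00000
At α=0.1: p ≥ α → fail to reject H₀

reject H₀: no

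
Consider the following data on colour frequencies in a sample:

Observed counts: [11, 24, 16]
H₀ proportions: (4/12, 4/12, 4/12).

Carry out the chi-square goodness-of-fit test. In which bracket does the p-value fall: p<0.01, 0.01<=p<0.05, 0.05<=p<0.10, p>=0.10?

p-value bracket: 0.05<=p<0.10

n = 51; E_i = n·p_i = [17.00, 17.00, 17.00]
χ² = (11−17.00)²/17.00 + (24−17.00)²/17.00 + (16−17.00)²/17.00 = 5.0588
df = 2
p-value (upper-tail) = 0.07971
→ bracket: 0.05<=p<0.10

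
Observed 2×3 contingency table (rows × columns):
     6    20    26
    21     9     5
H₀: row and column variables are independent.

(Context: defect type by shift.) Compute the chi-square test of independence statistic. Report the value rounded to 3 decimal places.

test statistic = 24.339

Row totals [52, 35], col totals [27, 29, 31], n=87
χ² = (6−16.14)²/16.14 + (20−17.33)²/17.33 + (26−18.53)²/18.53 + (21−10.86)²/10.86 + (9−11.67)²/11.67 + (5−12.47)²/12.47 = 24.3390
df = 2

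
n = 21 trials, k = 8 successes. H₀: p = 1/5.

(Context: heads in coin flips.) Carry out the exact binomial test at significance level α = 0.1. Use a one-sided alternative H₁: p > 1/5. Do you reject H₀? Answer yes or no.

Exact binomial: n=21, k=8, p₀=1/5=0.2000
P(X≥8) from Σ C(n,i)·p₀^i·(1−p₀)^(n−i)
p-value (one-sided, H₁ greater) = 0.04305
At α=0.1: p < α → reject H₀

reject H₀: yes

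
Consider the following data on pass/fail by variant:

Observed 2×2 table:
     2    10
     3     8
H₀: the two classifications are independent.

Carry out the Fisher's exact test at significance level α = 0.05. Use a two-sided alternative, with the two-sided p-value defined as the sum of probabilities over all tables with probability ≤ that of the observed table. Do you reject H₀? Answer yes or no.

reject H₀: no

Margins: r₁=12, r₂=11, c₁=5, c₂=18, n=23
p_obs = C(12,2)·C(11,3)/C(23,5); sum pmf over tables with pmf ≤ p_obs
p-value (two-sided) = 0.64041
At α=0.05: p ≥ α → fail to reject H₀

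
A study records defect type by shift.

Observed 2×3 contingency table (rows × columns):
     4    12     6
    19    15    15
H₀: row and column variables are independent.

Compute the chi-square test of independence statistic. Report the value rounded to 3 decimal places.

Row totals [22, 49], col totals [23, 27, 21], n=71
χ² = (4−7.13)²/7.13 + (12−8.37)²/8.37 + (6−6.51)²/6.51 + (19−15.87)²/15.87 + (15−18.63)²/18.63 + (15−14.49)²/14.49 = 4.3319
df = 2

test statistic = 4.332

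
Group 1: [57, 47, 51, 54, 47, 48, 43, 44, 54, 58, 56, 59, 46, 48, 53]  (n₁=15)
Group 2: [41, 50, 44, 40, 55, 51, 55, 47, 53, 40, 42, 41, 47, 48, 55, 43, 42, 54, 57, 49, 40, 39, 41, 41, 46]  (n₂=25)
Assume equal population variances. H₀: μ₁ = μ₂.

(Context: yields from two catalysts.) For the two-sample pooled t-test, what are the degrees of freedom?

df = n₁ + n₂ − 2 = 15 + 25 − 2 = 38

degrees of freedom = 38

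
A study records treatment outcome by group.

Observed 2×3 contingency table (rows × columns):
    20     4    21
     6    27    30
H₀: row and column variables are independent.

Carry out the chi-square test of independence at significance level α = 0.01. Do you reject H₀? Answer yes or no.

reject H₀: yes

Row totals [45, 63], col totals [26, 31, 51], n=108
χ² = (20−10.83)²/10.83 + (4−12.92)²/12.92 + (21−21.25)²/21.25 + (6−15.17)²/15.17 + (27−18.08)²/18.08 + (30−29.75)²/29.75 = 23.8538
df = 2
p-value (upper-tail) = 0.00001
At α=0.01: p < α → reject H₀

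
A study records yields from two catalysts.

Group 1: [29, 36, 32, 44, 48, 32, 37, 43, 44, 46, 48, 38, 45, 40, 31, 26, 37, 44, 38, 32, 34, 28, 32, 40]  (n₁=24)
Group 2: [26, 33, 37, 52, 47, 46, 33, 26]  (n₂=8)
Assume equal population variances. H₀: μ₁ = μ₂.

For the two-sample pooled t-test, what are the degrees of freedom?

df = n₁ + n₂ − 2 = 24 + 8 − 2 = 30

degrees of freedom = 30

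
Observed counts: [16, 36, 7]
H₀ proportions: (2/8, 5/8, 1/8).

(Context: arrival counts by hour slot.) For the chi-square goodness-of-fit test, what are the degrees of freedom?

df = k − 1 = 3 − 1 = 2

degrees of freedom = 2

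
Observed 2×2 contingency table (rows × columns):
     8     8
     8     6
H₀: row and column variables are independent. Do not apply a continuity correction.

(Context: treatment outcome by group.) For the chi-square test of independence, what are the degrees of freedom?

df = (r−1)(c−1) = (2−1)·(2−1) = 1

degrees of freedom = 1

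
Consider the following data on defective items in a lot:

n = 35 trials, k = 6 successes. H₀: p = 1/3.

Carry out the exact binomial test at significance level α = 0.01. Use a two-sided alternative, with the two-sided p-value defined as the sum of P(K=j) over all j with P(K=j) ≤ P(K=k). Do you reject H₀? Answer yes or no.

Exact binomial: n=35, k=6, p₀=1/3=0.3333
P(X=j) = C(n,j)·p₀^j·(1−p₀)^(n−j); p = Σ P(X=j) over j with P(X=j) ≤ P(X=6)
p-value (two-sided) = 0.04773
At α=0.01: p ≥ α → fail to reject H₀

reject H₀: no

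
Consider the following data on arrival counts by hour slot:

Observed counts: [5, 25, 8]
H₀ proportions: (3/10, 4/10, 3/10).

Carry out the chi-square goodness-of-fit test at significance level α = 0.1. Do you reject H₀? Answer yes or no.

reject H₀: yes

n = 38; E_i = n·p_i = [11.40, 15.20, 11.40]
χ² = (5−11.40)²/11.40 + (25−15.20)²/15.20 + (8−11.40)²/11.40 = 10.9254
df = 2
p-value (upper-tail) = 0.00424
At α=0.1: p < α → reject H₀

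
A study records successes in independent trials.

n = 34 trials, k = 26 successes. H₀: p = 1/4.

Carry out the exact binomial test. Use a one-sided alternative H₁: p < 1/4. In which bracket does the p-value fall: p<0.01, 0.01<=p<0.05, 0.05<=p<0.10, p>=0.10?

p-value bracket: p>=0.10

Exact binomial: n=34, k=26, p₀=1/4=0.2500
P(X≤26) from Σ C(n,i)·p₀^i·(1−p₀)^(n−i)
p-value (one-sided, H₁ less) = 1.00000
→ bracket: p>=0.10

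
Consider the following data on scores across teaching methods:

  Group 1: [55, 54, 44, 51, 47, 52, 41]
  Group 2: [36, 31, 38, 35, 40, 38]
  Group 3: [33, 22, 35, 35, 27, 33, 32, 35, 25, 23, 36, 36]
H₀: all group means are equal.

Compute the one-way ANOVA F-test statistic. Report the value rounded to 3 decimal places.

Group means [49.14, 36.33, 31.00], grand mean 37.360
SSB = Σnᵢ(x̄ᵢ−x̄)² = 1463.570; SSW = ΣΣ(x−x̄ᵢ)² = 520.190
MSB = 1463.570/2 = 731.7848; MSW = 520.190/22 = 23.6450
F = MSB/MSW = 30.9488
df = (2, 22)

test statistic = 30.949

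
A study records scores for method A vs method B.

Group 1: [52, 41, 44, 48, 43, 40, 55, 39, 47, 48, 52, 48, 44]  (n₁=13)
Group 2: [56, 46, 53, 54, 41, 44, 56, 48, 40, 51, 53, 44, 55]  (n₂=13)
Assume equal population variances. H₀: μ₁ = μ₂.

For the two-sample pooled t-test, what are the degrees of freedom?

df = n₁ + n₂ − 2 = 13 + 13 − 2 = 24

degrees of freedom = 24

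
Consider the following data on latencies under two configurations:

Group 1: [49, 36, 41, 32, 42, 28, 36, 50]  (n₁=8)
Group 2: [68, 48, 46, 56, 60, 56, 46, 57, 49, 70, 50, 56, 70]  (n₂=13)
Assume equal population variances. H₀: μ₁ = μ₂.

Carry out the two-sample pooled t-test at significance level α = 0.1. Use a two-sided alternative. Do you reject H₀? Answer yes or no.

x̄₁=39.250, s₁=7.760, n₁=8
x̄₂=56.308, s₂=8.664, n₂=13
s_p² = [7·7.760² + 12·8.664²]/19 = 69.5931
SE = √(s_p²·(1/8+1/13)) = 3.7487
t = (39.250−56.308)/3.7487 = -4.5503
df = 19
p-value (two-sided) = 0.00022
At α=0.1: p < α → reject H₀

reject H₀: yes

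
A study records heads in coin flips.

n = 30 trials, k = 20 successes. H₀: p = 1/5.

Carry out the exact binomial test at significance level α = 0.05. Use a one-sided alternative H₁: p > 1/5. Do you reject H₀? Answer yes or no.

Exact binomial: n=30, k=20, p₀=1/5=0.2000
P(X≥20) from Σ C(n,i)·p₀^i·(1−p₀)^(n−i)
p-value (one-sided, H₁ greater) = 0.00000
At α=0.05: p < α → reject H₀

reject H₀: yes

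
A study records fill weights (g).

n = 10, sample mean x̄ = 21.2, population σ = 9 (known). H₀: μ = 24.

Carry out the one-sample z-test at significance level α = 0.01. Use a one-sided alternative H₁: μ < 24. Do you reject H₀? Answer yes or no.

reject H₀: no

SE = σ/√n = 9/√10 = 2.8460
z = (x̄−μ₀)/SE = (21.2−24)/2.8460 = -0.9838
p-value (one-sided, H₁ less) = 0.16260
At α=0.01: p ≥ α → fail to reject H₀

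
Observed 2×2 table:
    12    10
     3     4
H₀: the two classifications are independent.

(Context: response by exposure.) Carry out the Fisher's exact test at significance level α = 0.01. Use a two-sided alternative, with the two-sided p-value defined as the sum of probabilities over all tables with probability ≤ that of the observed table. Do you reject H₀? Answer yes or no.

Margins: r₁=22, r₂=7, c₁=15, c₂=14, n=29
p_obs = C(22,12)·C(7,3)/C(29,15); sum pmf over tables with pmf ≤ p_obs
p-value (two-sided) = 0.68166
At α=0.01: p ≥ α → fail to reject H₀

reject H₀: no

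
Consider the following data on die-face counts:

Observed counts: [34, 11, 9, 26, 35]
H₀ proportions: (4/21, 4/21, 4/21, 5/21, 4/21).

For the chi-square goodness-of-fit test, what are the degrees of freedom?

df = k − 1 = 5 − 1 = 4

degrees of freedom = 4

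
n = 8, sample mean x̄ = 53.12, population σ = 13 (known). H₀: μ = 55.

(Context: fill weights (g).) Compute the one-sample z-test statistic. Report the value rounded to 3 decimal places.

SE = σ/√n = 13/√8 = 4.5962
z = (x̄−μ₀)/SE = (53.12−55)/4.5962 = -0.4090

test statistic = -0.409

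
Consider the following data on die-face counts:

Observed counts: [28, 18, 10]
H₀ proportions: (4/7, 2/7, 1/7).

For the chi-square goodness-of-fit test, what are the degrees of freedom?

df = k − 1 = 3 − 1 = 2

degrees of freedom = 2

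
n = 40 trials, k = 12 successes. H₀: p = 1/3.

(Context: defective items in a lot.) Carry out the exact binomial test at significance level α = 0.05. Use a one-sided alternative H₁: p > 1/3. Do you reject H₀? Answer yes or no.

Exact binomial: n=40, k=12, p₀=1/3=0.3333
P(X≥12) from Σ C(n,i)·p₀^i·(1−p₀)^(n−i)
p-value (one-sided, H₁ greater) = 0.72648
At α=0.05: p ≥ α → fail to reject H₀

reject H₀: no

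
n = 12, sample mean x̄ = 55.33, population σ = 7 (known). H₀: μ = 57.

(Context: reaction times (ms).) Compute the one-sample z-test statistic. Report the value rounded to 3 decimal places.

SE = σ/√n = 7/√12 = 2.0207
z = (x̄−μ₀)/SE = (55.33−57)/2.0207 = -0.8264

test statistic = -0.826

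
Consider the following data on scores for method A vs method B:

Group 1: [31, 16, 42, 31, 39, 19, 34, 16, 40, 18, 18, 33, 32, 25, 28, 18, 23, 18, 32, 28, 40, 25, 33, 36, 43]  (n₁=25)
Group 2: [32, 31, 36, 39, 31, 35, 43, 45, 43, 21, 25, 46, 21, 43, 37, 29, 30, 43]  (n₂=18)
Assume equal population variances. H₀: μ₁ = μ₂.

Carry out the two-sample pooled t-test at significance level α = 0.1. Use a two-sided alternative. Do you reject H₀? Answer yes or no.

reject H₀: yes

x̄₁=28.720, s₁=8.730, n₁=25
x̄₂=35.000, s₂=8.015, n₂=18
s_p² = [24·8.730² + 17·8.015²]/41 = 71.2449
SE = √(s_p²·(1/25+1/18)) = 2.6092
t = (28.720−35.000)/2.6092 = -2.4069
df = 41
p-value (two-sided) = 0.02068
At α=0.1: p < α → reject H₀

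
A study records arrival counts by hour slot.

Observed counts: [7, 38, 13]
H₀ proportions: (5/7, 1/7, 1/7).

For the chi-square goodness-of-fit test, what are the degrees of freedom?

degrees of freedom = 2

df = k − 1 = 3 − 1 = 2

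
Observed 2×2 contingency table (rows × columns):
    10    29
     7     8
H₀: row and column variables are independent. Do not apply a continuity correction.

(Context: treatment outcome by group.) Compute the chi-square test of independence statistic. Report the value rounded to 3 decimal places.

Row totals [39, 15], col totals [17, 37], n=54
χ² = (10−12.28)²/12.28 + (29−26.72)²/26.72 + (7−4.72)²/4.72 + (8−10.28)²/10.28 = 2.2202
df = 1

test statistic = 2.220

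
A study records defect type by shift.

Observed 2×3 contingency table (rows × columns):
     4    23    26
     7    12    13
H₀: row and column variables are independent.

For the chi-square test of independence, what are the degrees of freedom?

degrees of freedom = 2

df = (r−1)(c−1) = (2−1)·(3−1) = 2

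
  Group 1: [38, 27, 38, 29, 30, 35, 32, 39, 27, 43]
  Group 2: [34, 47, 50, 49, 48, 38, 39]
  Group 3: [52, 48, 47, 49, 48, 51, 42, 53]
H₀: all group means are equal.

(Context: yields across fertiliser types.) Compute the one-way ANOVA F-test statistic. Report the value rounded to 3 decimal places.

Group means [33.80, 43.57, 48.75], grand mean 41.320
SSB = Σnᵢ(x̄ᵢ−x̄)² = 1042.626; SSW = ΣΣ(x−x̄ᵢ)² = 610.814
MSB = 1042.626/2 = 521.3129; MSW = 610.814/22 = 27.7643
F = MSB/MSW = 18.7764
df = (2, 22)

test statistic = 18.776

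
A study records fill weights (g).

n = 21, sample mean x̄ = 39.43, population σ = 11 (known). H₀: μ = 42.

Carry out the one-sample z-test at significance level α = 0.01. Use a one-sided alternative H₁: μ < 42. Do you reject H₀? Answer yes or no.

reject H₀: no

SE = σ/√n = 11/√21 = 2.4004
z = (x̄−μ₀)/SE = (39.43−42)/2.4004 = -1.0707
p-value (one-sided, H₁ less) = 0.14216
At α=0.01: p ≥ α → fail to reject H₀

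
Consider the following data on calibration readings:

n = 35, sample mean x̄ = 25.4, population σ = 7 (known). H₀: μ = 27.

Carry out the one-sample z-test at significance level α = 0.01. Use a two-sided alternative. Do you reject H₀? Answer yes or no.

reject H₀: no

SE = σ/√n = 7/√35 = 1.1832
z = (x̄−μ₀)/SE = (25.4−27)/1.1832 = -1.3522
p-value (two-sided) = 0.17630
At α=0.01: p ≥ α → fail to reject H₀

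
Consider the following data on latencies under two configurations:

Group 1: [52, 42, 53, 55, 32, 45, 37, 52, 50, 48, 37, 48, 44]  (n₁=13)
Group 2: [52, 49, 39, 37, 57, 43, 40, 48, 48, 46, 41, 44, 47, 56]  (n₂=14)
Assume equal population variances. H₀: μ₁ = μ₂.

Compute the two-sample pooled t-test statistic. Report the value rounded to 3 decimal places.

test statistic = -0.176

x̄₁=45.769, s₁=7.096, n₁=13
x̄₂=46.214, s₂=6.066, n₂=14
s_p² = [12·7.096² + 13·6.066²]/25 = 43.3066
SE = √(s_p²·(1/13+1/14)) = 2.5347
t = (45.769−46.214)/2.5347 = -0.1756
df = 25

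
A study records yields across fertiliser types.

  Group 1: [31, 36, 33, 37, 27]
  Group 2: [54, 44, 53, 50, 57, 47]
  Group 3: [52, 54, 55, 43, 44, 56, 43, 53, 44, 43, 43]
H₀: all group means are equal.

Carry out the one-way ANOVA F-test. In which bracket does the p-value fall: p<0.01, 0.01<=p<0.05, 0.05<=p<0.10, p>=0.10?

p-value bracket: p<0.01

Group means [32.80, 50.83, 48.18], grand mean 45.409
SSB = Σnᵢ(x̄ᵢ−x̄)² = 1056.048; SSW = ΣΣ(x−x̄ᵢ)² = 501.270
MSB = 1056.048/2 = 528.0242; MSW = 501.270/19 = 26.3826
F = MSB/MSW = 20.0141
df = (2, 19)
p-value (upper-tail) = 0.00002
→ bracket: p<0.01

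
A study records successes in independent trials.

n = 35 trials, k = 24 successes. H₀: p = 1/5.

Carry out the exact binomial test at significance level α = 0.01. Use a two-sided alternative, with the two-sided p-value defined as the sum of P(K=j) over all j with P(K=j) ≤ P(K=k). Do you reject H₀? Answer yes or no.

Exact binomial: n=35, k=24, p₀=1/5=0.2000
P(X=j) = C(n,j)·p₀^j·(1−p₀)^(n−j); p = Σ P(X=j) over j with P(X=j) ≤ P(X=24)
p-value (two-sided) = 0.00000
At α=0.01: p < α → reject H₀

reject H₀: yes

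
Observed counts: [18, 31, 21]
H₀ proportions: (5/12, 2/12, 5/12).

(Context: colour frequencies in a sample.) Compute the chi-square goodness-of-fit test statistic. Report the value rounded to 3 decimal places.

n = 70; E_i = n·p_i = [29.17, 11.67, 29.17]
χ² = (18−29.17)²/29.17 + (31−11.67)²/11.67 + (21−29.17)²/29.17 = 38.6000
df = 2

test statistic = 38.600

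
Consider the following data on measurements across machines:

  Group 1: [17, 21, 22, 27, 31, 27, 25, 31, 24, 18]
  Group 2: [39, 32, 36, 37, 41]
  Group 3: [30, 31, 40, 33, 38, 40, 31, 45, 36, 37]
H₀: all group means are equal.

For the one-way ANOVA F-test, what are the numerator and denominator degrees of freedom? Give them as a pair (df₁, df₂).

degrees of freedom = [2, 22]

k = 3 groups, N = 25 total
df = (k−1, N−k) = (3−1, 25−3) = (2, 22)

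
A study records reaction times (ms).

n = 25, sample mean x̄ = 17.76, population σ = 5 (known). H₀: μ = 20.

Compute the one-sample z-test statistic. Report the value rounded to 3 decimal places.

SE = σ/√n = 5/√25 = 1.0000
z = (x̄−μ₀)/SE = (17.76−20)/1.0000 = -2.2400

test statistic = -2.240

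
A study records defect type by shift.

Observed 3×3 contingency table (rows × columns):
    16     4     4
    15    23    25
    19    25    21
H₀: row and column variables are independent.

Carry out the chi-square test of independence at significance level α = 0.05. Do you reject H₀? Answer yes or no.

Row totals [24, 63, 65], col totals [50, 52, 50], n=152
χ² = (16−7.89)²/7.89 + (4−8.21)²/8.21 + (4−7.89)²/7.89 + (15−20.72)²/20.72 + (23−21.55)²/21.55 + (25−20.72)²/20.72 + (19−21.38)²/21.38 + (25−22.24)²/22.24 + (21−21.38)²/21.38 = 15.5779
df = 4
p-value (upper-tail) = 0.00364
At α=0.05: p < α → reject H₀

reject H₀: yes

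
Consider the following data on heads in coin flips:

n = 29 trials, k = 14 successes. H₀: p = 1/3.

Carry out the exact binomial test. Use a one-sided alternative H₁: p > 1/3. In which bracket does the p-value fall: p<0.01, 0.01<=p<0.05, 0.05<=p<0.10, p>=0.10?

Exact binomial: n=29, k=14, p₀=1/3=0.3333
P(X≥14) from Σ C(n,i)·p₀^i·(1−p₀)^(n−i)
p-value (one-sided, H₁ greater) = 0.06817
→ bracket: 0.05<=p<0.10

p-value bracket: 0.05<=p<0.10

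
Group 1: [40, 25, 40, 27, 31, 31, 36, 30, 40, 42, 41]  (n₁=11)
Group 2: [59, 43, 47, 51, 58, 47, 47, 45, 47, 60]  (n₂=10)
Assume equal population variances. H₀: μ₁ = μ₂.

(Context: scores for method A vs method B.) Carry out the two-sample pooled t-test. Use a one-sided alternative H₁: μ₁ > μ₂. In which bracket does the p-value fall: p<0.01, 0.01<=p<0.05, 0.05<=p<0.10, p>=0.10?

p-value bracket: p>=0.10

x̄₁=34.818, s₁=6.178, n₁=11
x̄₂=50.400, s₂=6.275, n₂=10
s_p² = [10·6.178² + 9·6.275²]/19 = 38.7388
SE = √(s_p²·(1/11+1/10)) = 2.7195
t = (34.818−50.400)/2.7195 = -5.7297
df = 19
p-value (one-sided, H₁ greater) = 0.99999
→ bracket: p>=0.10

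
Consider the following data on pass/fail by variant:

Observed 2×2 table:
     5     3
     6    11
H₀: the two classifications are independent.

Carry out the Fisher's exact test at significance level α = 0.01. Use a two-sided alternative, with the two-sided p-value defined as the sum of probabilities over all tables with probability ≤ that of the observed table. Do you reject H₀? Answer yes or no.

Margins: r₁=8, r₂=17, c₁=11, c₂=14, n=25
p_obs = C(8,5)·C(17,6)/C(25,11); sum pmf over tables with pmf ≤ p_obs
p-value (two-sided) = 0.38917
At α=0.01: p ≥ α → fail to reject H₀

reject H₀: no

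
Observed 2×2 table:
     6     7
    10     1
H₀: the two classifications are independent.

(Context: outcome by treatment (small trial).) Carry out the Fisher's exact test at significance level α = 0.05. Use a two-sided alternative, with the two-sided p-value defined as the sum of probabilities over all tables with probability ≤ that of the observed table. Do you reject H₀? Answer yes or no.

reject H₀: yes

Margins: r₁=13, r₂=11, c₁=16, c₂=8, n=24
p_obs = C(13,6)·C(11,10)/C(24,16); sum pmf over tables with pmf ≤ p_obs
p-value (two-sided) = 0.03347
At α=0.05: p < α → reject H₀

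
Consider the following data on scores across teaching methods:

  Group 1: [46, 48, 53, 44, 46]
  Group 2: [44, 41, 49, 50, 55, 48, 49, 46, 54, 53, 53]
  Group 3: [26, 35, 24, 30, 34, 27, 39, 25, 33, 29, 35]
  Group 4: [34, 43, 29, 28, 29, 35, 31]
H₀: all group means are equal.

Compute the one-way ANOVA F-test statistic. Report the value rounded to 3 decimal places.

Group means [47.40, 49.27, 30.64, 32.71], grand mean 39.559
SSB = Σnᵢ(x̄ᵢ−x̄)² = 2549.027; SSW = ΣΣ(x−x̄ᵢ)² = 643.356
MSB = 2549.027/3 = 849.6755; MSW = 643.356/30 = 21.4452
F = MSB/MSW = 39.6208
df = (3, 30)

test statistic = 39.621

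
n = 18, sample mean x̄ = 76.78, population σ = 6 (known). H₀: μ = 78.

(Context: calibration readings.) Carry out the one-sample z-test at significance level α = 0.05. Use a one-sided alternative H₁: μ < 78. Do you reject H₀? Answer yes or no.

reject H₀: no

SE = σ/√n = 6/√18 = 1.4142
z = (x̄−μ₀)/SE = (76.78−78)/1.4142 = -0.8627
p-value (one-sided, H₁ less) = 0.19416
At α=0.05: p ≥ α → fail to reject H₀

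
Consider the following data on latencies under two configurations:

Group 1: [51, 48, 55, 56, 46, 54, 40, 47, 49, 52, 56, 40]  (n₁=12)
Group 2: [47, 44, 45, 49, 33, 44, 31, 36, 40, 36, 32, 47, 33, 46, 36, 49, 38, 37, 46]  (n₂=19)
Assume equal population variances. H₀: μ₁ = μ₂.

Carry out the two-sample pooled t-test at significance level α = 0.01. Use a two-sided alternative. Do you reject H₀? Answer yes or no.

x̄₁=49.500, s₁=5.600, n₁=12
x̄₂=40.474, s₂=6.186, n₂=19
s_p² = [11·5.600² + 18·6.186²]/29 = 35.6461
SE = √(s_p²·(1/12+1/19)) = 2.2015
t = (49.500−40.474)/2.2015 = 4.1001
df = 29
p-value (two-sided) = 0.00030
At α=0.01: p < α → reject H₀

reject H₀: yes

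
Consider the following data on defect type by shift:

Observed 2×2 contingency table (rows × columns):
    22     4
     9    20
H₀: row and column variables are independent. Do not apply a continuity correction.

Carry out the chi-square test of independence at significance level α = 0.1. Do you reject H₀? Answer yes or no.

Row totals [26, 29], col totals [31, 24], n=55
χ² = (22−14.65)²/14.65 + (4−11.35)²/11.35 + (9−16.35)²/16.35 + (20−12.65)²/12.65 = 16.0023
df = 1
p-value (upper-tail) = 0.00006
At α=0.1: p < α → reject H₀

reject H₀: yes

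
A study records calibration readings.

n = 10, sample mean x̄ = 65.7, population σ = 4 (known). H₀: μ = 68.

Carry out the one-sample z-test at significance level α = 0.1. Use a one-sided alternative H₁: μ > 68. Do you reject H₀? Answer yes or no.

reject H₀: no

SE = σ/√n = 4/√10 = 1.2649
z = (x̄−μ₀)/SE = (65.7−68)/1.2649 = -1.8183
p-value (one-sided, H₁ greater) = 0.96549
At α=0.1: p ≥ α → fail to reject H₀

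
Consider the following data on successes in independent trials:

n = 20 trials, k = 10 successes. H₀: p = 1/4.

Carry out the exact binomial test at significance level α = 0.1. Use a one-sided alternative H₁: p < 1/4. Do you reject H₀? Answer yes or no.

reject H₀: no

Exact binomial: n=20, k=10, p₀=1/4=0.2500
P(X≤10) from Σ C(n,i)·p₀^i·(1−p₀)^(n−i)
p-value (one-sided, H₁ less) = 0.99606
At α=0.1: p ≥ α → fail to reject H₀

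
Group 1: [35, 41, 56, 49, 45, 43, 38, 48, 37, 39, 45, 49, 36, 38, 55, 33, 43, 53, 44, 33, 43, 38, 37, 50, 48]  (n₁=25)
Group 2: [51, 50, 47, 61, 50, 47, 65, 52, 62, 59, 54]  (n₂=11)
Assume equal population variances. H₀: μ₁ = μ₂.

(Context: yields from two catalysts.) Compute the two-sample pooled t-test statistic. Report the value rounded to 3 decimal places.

test statistic = -4.754

x̄₁=43.040, s₁=6.686, n₁=25
x̄₂=54.364, s₂=6.329, n₂=11
s_p² = [24·6.686² + 10·6.329²]/34 = 43.3384
SE = √(s_p²·(1/25+1/11)) = 2.3819
t = (43.040−54.364)/2.3819 = -4.7541
df = 34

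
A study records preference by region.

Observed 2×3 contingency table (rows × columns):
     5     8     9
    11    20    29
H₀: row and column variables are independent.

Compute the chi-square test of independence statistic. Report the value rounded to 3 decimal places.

test statistic = 0.394

Row totals [22, 60], col totals [16, 28, 38], n=82
χ² = (5−4.29)²/4.29 + (8−7.51)²/7.51 + (9−10.20)²/10.20 + (11−11.71)²/11.71 + (20−20.49)²/20.49 + (29−27.80)²/27.80 = 0.3940
df = 2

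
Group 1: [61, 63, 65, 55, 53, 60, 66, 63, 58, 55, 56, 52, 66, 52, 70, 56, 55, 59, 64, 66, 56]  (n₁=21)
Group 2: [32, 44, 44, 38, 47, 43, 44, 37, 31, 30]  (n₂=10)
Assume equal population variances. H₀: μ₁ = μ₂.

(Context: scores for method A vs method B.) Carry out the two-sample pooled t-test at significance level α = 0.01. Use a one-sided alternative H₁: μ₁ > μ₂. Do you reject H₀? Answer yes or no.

x̄₁=59.571, s₁=5.335, n₁=21
x̄₂=39.000, s₂=6.272, n₂=10
s_p² = [20·5.335² + 9·6.272²]/29 = 31.8325
SE = √(s_p²·(1/21+1/10)) = 2.1677
t = (59.571−39.000)/2.1677 = 9.4898
df = 29
p-value (one-sided, H₁ greater) = 0.00000
At α=0.01: p < α → reject H₀

reject H₀: yes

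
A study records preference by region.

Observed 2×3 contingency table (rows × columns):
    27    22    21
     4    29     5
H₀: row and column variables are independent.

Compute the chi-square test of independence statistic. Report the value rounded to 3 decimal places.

test statistic = 20.160

Row totals [70, 38], col totals [31, 51, 26], n=108
χ² = (27−20.09)²/20.09 + (22−33.06)²/33.06 + (21−16.85)²/16.85 + (4−10.91)²/10.91 + (29−17.94)²/17.94 + (5−9.15)²/9.15 = 20.1598
df = 2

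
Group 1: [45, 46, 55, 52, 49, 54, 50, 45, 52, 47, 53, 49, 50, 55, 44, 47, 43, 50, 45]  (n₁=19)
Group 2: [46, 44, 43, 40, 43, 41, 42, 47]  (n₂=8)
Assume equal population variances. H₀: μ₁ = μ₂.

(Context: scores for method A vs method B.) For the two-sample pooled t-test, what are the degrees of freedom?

df = n₁ + n₂ − 2 = 19 + 8 − 2 = 25

degrees of freedom = 25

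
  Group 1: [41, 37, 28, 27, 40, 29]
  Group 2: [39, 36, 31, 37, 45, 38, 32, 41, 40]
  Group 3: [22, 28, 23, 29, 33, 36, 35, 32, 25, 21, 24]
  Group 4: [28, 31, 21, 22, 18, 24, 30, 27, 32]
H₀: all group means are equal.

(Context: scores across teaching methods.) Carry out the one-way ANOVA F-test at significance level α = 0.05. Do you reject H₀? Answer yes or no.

Group means [33.67, 37.67, 28.00, 25.89], grand mean 30.914
SSB = Σnᵢ(x̄ᵢ−x̄)² = 776.521; SSW = ΣΣ(x−x̄ᵢ)² = 836.222
MSB = 776.521/3 = 258.8402; MSW = 836.222/31 = 26.9749
F = MSB/MSW = 9.5956
df = (3, 31)
p-value (upper-tail) = 0.00012
At α=0.05: p < α → reject H₀

reject H₀: yes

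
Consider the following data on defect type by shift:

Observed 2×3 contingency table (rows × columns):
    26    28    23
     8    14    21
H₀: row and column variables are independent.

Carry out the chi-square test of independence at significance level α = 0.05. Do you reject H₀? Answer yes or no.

reject H₀: no

Row totals [77, 43], col totals [34, 42, 44], n=120
χ² = (26−21.82)²/21.82 + (28−26.95)²/26.95 + (23−28.23)²/28.23 + (8−12.18)²/12.18 + (14−15.05)²/15.05 + (21−15.77)²/15.77 = 5.0598
df = 2
p-value (upper-tail) = 0.07967
At α=0.05: p ≥ α → fail to reject H₀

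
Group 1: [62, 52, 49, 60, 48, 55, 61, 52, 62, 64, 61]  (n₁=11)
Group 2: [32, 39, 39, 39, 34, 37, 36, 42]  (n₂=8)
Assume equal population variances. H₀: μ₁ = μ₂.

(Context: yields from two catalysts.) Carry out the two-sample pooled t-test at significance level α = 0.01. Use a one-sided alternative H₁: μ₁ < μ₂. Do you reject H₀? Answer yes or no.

reject H₀: no

x̄₁=56.909, s₁=5.822, n₁=11
x̄₂=37.250, s₂=3.196, n₂=8
s_p² = [10·5.822² + 7·3.196²]/17 = 24.1417
SE = √(s_p²·(1/11+1/8)) = 2.2831
t = (56.909−37.250)/2.2831 = 8.6108
df = 17
p-value (one-sided, H₁ less) = 1.00000
At α=0.01: p ≥ α → fail to reject H₀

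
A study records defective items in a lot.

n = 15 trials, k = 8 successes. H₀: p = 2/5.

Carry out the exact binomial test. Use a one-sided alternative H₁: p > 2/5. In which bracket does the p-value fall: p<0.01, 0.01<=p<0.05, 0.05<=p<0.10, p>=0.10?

Exact binomial: n=15, k=8, p₀=2/5=0.4000
P(X≥8) from Σ C(n,i)·p₀^i·(1−p₀)^(n−i)
p-value (one-sided, H₁ greater) = 0.21310
→ bracket: p>=0.10

p-value bracket: p>=0.10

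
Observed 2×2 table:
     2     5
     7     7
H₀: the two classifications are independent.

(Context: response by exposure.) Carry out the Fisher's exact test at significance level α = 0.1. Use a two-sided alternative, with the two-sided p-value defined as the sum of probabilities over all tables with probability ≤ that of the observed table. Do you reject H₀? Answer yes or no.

Margins: r₁=7, r₂=14, c₁=9, c₂=12, n=21
p_obs = C(7,2)·C(14,7)/C(21,9); sum pmf over tables with pmf ≤ p_obs
p-value (two-sided) = 0.64241
At α=0.1: p ≥ α → fail to reject H₀

reject H₀: no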